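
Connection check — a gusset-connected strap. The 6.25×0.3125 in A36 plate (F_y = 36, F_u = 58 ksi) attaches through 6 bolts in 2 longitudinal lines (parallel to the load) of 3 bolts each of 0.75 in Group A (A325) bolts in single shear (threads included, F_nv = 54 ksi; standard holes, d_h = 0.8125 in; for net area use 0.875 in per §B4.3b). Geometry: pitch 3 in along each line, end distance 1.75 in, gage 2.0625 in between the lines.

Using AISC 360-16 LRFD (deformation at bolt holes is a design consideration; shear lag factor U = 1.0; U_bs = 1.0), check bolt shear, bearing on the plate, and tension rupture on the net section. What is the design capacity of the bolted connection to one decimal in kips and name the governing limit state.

61.2 kips (net-section rupture governs)

Bolt shear: A_b = π(0.75)²/4 = 0.44179 in². φR_n = 0.75 × 54 × 0.44179 × 6 × 1 = 107.4 kips.
Bearing (0.3125 in plate, F_u = 58 ksi): end bolts L_c = 1.75 − 0.8125/2 = 1.34375, R_n = min(1.2×1.34375×0.3125×58, 2.4×0.75×0.3125×58) = 29.227 kips/bolt; interior L_c = 3 − 0.8125 = 2.1875, R_n = 32.625 kips/bolt. φR_n = 0.75 × (2×29.227 + 4×32.625) = 141.7 kips.
Tension rupture (net): A_n = (6.25 − 2×0.875)×0.3125 = 1.4063 in² (U = 1.0, A_e = A_n). φR_n = 0.75 × 58 × 1.4063 = 61.2 kips.
Governing: min(107.4, 141.7, 61.2) = 61.2 kips → net-section rupture.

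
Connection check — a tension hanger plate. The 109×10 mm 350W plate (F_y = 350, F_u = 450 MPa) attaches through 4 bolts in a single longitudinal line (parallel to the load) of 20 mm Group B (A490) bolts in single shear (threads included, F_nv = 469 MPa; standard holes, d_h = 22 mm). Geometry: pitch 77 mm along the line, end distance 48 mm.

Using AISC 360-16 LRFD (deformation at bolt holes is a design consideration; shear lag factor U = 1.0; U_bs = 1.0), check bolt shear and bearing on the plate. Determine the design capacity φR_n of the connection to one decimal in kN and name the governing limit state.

442.0 kN (bolt shear governs)

Bolt shear: A_b = π(20)²/4 = 314.16 mm². φR_n = 0.75 × 469 × 314.16 × 4 × 1 = 442.0 kN.
Bearing (10 mm plate, F_u = 450 MPa): end bolts L_c = 48 − 22/2 = 37, R_n = min(1.2×37×10×450, 2.4×20×10×450) = 199.8 kN/bolt; interior L_c = 77 − 22 = 55, R_n = 216 kN/bolt. φR_n = 0.75 × (1×199.8 + 3×216) = 635.9 kN.
Governing: min(442.0, 635.9) = 442.0 kN → bolt shear.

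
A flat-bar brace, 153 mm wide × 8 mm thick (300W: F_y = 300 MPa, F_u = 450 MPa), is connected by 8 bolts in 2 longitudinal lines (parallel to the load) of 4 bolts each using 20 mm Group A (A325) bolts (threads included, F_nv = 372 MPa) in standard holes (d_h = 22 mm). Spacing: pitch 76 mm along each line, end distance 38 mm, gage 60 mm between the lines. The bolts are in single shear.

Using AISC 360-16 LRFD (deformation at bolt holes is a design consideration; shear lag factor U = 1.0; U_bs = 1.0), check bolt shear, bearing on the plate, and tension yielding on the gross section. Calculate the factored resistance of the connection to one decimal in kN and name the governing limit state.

Bolt shear: A_b = π(20)²/4 = 314.16 mm². φR_n = 0.75 × 372 × 314.16 × 8 × 1 = 701.2 kN.
Bearing (8 mm plate, F_u = 450 MPa): end bolts L_c = 38 − 22/2 = 27, R_n = min(1.2×27×8×450, 2.4×20×8×450) = 116.64 kN/bolt; interior L_c = 76 − 22 = 54, R_n = 172.8 kN/bolt. φR_n = 0.75 × (2×116.64 + 6×172.8) = 952.6 kN.
Tension yield (gross): A_g = 153×8 = 1224 mm². φR_n = 0.90 × 300 × 1224 = 330.5 kN.
Governing: min(701.2, 952.6, 330.5) = 330.5 kN → gross-section yield.

330.5 kN (gross-section yield governs)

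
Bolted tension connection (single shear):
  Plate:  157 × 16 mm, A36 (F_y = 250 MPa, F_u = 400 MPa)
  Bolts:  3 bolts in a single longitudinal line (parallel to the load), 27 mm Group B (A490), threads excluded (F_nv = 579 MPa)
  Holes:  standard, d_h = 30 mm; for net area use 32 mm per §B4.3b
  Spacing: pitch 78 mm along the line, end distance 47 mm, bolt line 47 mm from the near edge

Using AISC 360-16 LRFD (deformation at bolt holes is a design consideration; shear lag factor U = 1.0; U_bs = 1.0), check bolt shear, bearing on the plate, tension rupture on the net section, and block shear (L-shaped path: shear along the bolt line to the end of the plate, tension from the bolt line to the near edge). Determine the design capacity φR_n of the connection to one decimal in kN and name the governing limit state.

Bolt shear: A_b = π(27)²/4 = 572.56 mm². φR_n = 0.75 × 579 × 572.56 × 3 × 1 = 745.9 kN.
Bearing (16 mm plate, F_u = 400 MPa): end bolts L_c = 47 − 30/2 = 32, R_n = min(1.2×32×16×400, 2.4×27×16×400) = 245.76 kN/bolt; interior L_c = 78 − 30 = 48, R_n = 368.64 kN/bolt. φR_n = 0.75 × (1×245.76 + 2×368.64) = 737.3 kN.
Tension rupture (net): A_n = (157 − 1×32)×16 = 2000 mm² (U = 1.0, A_e = A_n). φR_n = 0.75 × 400 × 2000 = 600.0 kN.
Block shear: shear path 1×[47+2×78] = 1×203 mm, A_gv = 3248, A_nv = 1×(203 − 2.5×32)×16 = 1968 mm²; tension to near edge: (47 − 0.5×32)×16 = 496 mm². R_n = min(0.6×400×1968, 0.6×250×3248) + 1.0×400×496 = min(472.32, 487.2) + 198.4 = 670.72 kN. φR_n = 0.75 × 670.72 = 503.0 kN.
Governing: min(745.9, 737.3, 600.0, 503.0) = 503.0 kN → block shear.

503.0 kN (block shear governs)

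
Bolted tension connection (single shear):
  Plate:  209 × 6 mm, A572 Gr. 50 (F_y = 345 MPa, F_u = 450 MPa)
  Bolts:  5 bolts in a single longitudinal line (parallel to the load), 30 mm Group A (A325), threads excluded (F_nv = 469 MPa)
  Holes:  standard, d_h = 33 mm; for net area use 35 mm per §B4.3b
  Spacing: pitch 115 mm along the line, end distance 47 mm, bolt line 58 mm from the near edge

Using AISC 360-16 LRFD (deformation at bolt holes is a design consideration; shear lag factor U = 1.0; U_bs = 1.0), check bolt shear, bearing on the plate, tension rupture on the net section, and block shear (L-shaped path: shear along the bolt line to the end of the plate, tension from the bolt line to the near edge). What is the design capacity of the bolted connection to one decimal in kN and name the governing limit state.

352.4 kN (net-section rupture governs)

Bolt shear: A_b = π(30)²/4 = 706.86 mm². φR_n = 0.75 × 469 × 706.86 × 5 × 1 = 1243.2 kN.
Bearing (6 mm plate, F_u = 450 MPa): end bolts L_c = 47 − 33/2 = 30.5, R_n = min(1.2×30.5×6×450, 2.4×30×6×450) = 98.82 kN/bolt; interior L_c = 115 − 33 = 82, R_n = 194.4 kN/bolt. φR_n = 0.75 × (1×98.82 + 4×194.4) = 657.3 kN.
Tension rupture (net): A_n = (209 − 1×35)×6 = 1044 mm² (U = 1.0, A_e = A_n). φR_n = 0.75 × 450 × 1044 = 352.4 kN.
Block shear: shear path 1×[47+4×115] = 1×507 mm, A_gv = 3042, A_nv = 1×(507 − 4.5×35)×6 = 2097 mm²; tension to near edge: (58 − 0.5×35)×6 = 243 mm². R_n = min(0.6×450×2097, 0.6×345×3042) + 1.0×450×243 = min(566.19, 629.69) + 109.35 = 675.54 kN. φR_n = 0.75 × 675.54 = 506.7 kN.
Governing: min(1243.2, 657.3, 352.4, 506.7) = 352.4 kN → net-section rupture.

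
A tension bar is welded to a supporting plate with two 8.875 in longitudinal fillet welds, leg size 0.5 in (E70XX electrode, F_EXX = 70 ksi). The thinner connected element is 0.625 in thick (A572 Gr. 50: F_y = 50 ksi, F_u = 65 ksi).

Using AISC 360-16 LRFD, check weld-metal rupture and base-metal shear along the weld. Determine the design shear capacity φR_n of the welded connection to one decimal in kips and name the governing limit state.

Weld metal: throat = 0.707×0.5 = 0.3535 in, L = 2×8.875 = 17.75 in. φR_n = 0.75 × 0.6 × 70 × 0.3535 × 17.75 = 197.7 kips.
Base metal shear (0.625 in plate): yield φR_n = 1.0×0.6×50×0.625×17.75 = 332.8 kips; rupture φR_n = 0.75×0.6×65×0.625×17.75 = 324.5 kips; take 324.5 kips (rupture).
Governing: min(197.7, 324.5) = 197.7 kips → weld metal.

197.7 kips (weld metal governs)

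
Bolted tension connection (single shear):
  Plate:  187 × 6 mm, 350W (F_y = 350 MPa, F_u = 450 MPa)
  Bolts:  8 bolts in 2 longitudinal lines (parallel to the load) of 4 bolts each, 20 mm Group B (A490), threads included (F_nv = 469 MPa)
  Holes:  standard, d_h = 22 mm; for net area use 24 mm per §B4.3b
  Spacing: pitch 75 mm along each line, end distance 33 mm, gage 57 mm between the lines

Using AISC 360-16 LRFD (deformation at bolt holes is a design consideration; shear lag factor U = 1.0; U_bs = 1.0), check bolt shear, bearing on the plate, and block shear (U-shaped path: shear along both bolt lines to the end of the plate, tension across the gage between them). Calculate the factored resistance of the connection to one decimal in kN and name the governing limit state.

489.6 kN (block shear governs)

Bolt shear: A_b = π(20)²/4 = 314.16 mm². φR_n = 0.75 × 469 × 314.16 × 8 × 1 = 884.0 kN.
Bearing (6 mm plate, F_u = 450 MPa): end bolts L_c = 33 − 22/2 = 22, R_n = min(1.2×22×6×450, 2.4×20×6×450) = 71.28 kN/bolt; interior L_c = 75 − 22 = 53, R_n = 129.6 kN/bolt. φR_n = 0.75 × (2×71.28 + 6×129.6) = 690.1 kN.
Block shear: shear path 2×[33+3×75] = 2×258 mm, A_gv = 3096, A_nv = 2×(258 − 3.5×24)×6 = 2088 mm²; tension across gage: (57 − 1×24)×6 = 198 mm². R_n = min(0.6×450×2088, 0.6×350×3096) + 1.0×450×198 = min(563.76, 650.16) + 89.1 = 652.86 kN. φR_n = 0.75 × 652.86 = 489.6 kN.
Governing: min(884.0, 690.1, 489.6) = 489.6 kN → block shear.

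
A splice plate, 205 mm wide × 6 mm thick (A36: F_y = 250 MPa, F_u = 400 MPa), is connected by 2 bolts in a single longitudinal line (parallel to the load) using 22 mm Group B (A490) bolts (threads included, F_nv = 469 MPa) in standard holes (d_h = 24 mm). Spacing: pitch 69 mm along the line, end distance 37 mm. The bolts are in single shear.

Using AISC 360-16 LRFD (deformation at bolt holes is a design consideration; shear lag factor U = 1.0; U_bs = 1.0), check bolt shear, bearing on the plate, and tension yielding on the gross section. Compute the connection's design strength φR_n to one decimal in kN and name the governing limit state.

Bolt shear: A_b = π(22)²/4 = 380.13 mm². φR_n = 0.75 × 469 × 380.13 × 2 × 1 = 267.4 kN.
Bearing (6 mm plate, F_u = 400 MPa): end bolts L_c = 37 − 24/2 = 25, R_n = min(1.2×25×6×400, 2.4×22×6×400) = 72 kN/bolt; interior L_c = 69 − 24 = 45, R_n = 126.72 kN/bolt. φR_n = 0.75 × (1×72 + 1×126.72) = 149.0 kN.
Tension yield (gross): A_g = 205×6 = 1230 mm². φR_n = 0.90 × 250 × 1230 = 276.8 kN.
Governing: min(267.4, 149.0, 276.8) = 149.0 kN → bearing.

149.0 kN (bearing governs)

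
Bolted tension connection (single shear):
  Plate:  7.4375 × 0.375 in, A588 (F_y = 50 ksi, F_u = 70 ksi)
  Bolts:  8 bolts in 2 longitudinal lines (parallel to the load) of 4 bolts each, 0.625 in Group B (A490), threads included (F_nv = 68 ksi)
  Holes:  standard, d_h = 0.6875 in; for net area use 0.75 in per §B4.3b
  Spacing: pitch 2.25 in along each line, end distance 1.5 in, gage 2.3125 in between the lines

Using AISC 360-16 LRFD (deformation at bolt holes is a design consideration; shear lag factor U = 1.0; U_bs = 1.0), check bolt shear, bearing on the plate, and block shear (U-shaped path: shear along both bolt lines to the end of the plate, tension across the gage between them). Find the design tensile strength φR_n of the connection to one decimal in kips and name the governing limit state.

Bolt shear: A_b = π(0.625)²/4 = 0.3068 in². φR_n = 0.75 × 68 × 0.3068 × 8 × 1 = 125.2 kips.
Bearing (0.375 in plate, F_u = 70 ksi): end bolts L_c = 1.5 − 0.6875/2 = 1.15625, R_n = min(1.2×1.15625×0.375×70, 2.4×0.625×0.375×70) = 36.422 kips/bolt; interior L_c = 2.25 − 0.6875 = 1.5625, R_n = 39.375 kips/bolt. φR_n = 0.75 × (2×36.422 + 6×39.375) = 231.8 kips.
Block shear: shear path 2×[1.5+3×2.25] = 2×8.25 in, A_gv = 6.1875, A_nv = 2×(8.25 − 3.5×0.75)×0.375 = 4.2188 in²; tension across gage: (2.3125 − 1×0.75)×0.375 = 0.58594 in². R_n = min(0.6×70×4.2188, 0.6×50×6.1875) + 1.0×70×0.58594 = min(177.19, 185.63) + 41.016 = 218.21 kips. φR_n = 0.75 × 218.21 = 163.7 kips.
Governing: min(125.2, 231.8, 163.7) = 125.2 kips → bolt shear.

125.2 kips (bolt shear governs)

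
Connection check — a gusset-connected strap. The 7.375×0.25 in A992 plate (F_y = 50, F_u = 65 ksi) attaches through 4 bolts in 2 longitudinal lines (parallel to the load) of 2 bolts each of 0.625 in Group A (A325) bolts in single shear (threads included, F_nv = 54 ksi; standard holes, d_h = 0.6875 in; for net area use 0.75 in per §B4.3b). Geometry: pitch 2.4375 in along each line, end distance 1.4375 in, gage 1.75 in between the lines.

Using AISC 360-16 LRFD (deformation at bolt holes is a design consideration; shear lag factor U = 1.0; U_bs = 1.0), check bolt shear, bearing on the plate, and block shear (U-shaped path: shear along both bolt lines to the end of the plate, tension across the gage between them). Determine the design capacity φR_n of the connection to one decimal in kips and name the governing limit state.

49.7 kips (bolt shear governs)

Bolt shear: A_b = π(0.625)²/4 = 0.3068 in². φR_n = 0.75 × 54 × 0.3068 × 4 × 1 = 49.7 kips.
Bearing (0.25 in plate, F_u = 65 ksi): end bolts L_c = 1.4375 − 0.6875/2 = 1.09375, R_n = min(1.2×1.09375×0.25×65, 2.4×0.625×0.25×65) = 21.328 kips/bolt; interior L_c = 2.4375 − 0.6875 = 1.75, R_n = 24.375 kips/bolt. φR_n = 0.75 × (2×21.328 + 2×24.375) = 68.6 kips.
Block shear: shear path 2×[1.4375+1×2.4375] = 2×3.875 in, A_gv = 1.9375, A_nv = 2×(3.875 − 1.5×0.75)×0.25 = 1.375 in²; tension across gage: (1.75 − 1×0.75)×0.25 = 0.25 in². R_n = min(0.6×65×1.375, 0.6×50×1.9375) + 1.0×65×0.25 = min(53.625, 58.125) + 16.25 = 69.875 kips. φR_n = 0.75 × 69.875 = 52.4 kips.
Governing: min(49.7, 68.6, 52.4) = 49.7 kips → bolt shear.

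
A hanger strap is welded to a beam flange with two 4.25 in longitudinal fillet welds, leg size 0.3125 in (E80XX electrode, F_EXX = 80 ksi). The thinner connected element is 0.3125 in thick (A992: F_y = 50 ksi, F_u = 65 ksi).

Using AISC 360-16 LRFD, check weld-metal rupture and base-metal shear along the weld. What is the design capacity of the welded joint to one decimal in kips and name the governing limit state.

67.6 kips (weld metal governs)

Weld metal: throat = 0.707×0.3125 = 0.22094 in, L = 2×4.25 = 8.5 in. φR_n = 0.75 × 0.6 × 80 × 0.22094 × 8.5 = 67.6 kips.
Base metal shear (0.3125 in plate): yield φR_n = 1.0×0.6×50×0.3125×8.5 = 79.7 kips; rupture φR_n = 0.75×0.6×65×0.3125×8.5 = 77.7 kips; take 77.7 kips (rupture).
Governing: min(67.6, 77.7) = 67.6 kips → weld metal.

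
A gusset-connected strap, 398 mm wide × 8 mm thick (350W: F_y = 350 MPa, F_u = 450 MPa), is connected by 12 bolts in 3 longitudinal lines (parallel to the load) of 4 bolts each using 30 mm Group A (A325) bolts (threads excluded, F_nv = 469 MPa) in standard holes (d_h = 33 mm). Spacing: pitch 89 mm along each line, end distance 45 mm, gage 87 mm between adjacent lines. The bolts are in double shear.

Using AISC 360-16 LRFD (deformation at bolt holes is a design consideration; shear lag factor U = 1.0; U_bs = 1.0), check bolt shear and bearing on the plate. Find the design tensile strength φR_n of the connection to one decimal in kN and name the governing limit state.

1910.0 kN (bearing governs)

Bolt shear: A_b = π(30)²/4 = 706.86 mm². φR_n = 0.75 × 469 × 706.86 × 12 × 2 = 5967.3 kN.
Bearing (8 mm plate, F_u = 450 MPa): end bolts L_c = 45 − 33/2 = 28.5, R_n = min(1.2×28.5×8×450, 2.4×30×8×450) = 123.12 kN/bolt; interior L_c = 89 − 33 = 56, R_n = 241.92 kN/bolt. φR_n = 0.75 × (3×123.12 + 9×241.92) = 1910.0 kN.
Governing: min(5967.3, 1910.0) = 1910.0 kN → bearing.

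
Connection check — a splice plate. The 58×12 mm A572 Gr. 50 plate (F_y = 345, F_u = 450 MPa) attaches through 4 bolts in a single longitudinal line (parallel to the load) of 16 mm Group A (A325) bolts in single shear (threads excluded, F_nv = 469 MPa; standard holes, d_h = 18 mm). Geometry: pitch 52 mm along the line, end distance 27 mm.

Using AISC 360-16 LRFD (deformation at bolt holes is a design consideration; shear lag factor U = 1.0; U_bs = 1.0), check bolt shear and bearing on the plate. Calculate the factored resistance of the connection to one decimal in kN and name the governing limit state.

282.9 kN (bolt shear governs)

Bolt shear: A_b = π(16)²/4 = 201.06 mm². φR_n = 0.75 × 469 × 201.06 × 4 × 1 = 282.9 kN.
Bearing (12 mm plate, F_u = 450 MPa): end bolts L_c = 27 − 18/2 = 18, R_n = min(1.2×18×12×450, 2.4×16×12×450) = 116.64 kN/bolt; interior L_c = 52 − 18 = 34, R_n = 207.36 kN/bolt. φR_n = 0.75 × (1×116.64 + 3×207.36) = 554.0 kN.
Governing: min(282.9, 554.0) = 282.9 kN → bolt shear.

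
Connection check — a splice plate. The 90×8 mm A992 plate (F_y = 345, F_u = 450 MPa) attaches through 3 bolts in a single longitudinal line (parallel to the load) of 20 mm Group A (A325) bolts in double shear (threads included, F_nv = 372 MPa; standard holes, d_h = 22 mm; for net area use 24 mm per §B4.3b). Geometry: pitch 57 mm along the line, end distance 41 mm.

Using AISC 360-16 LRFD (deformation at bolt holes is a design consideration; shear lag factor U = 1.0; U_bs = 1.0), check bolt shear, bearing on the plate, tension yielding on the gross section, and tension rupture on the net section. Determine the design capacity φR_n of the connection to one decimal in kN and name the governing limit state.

Bolt shear: A_b = π(20)²/4 = 314.16 mm². φR_n = 0.75 × 372 × 314.16 × 3 × 2 = 525.9 kN.
Bearing (8 mm plate, F_u = 450 MPa): end bolts L_c = 41 − 22/2 = 30, R_n = min(1.2×30×8×450, 2.4×20×8×450) = 129.6 kN/bolt; interior L_c = 57 − 22 = 35, R_n = 151.2 kN/bolt. φR_n = 0.75 × (1×129.6 + 2×151.2) = 324.0 kN.
Tension yield (gross): A_g = 90×8 = 720 mm². φR_n = 0.90 × 345 × 720 = 223.6 kN.
Tension rupture (net): A_n = (90 − 1×24)×8 = 528 mm² (U = 1.0, A_e = A_n). φR_n = 0.75 × 450 × 528 = 178.2 kN.
Governing: min(525.9, 324.0, 223.6, 178.2) = 178.2 kN → net-section rupture.

178.2 kN (net-section rupture governs)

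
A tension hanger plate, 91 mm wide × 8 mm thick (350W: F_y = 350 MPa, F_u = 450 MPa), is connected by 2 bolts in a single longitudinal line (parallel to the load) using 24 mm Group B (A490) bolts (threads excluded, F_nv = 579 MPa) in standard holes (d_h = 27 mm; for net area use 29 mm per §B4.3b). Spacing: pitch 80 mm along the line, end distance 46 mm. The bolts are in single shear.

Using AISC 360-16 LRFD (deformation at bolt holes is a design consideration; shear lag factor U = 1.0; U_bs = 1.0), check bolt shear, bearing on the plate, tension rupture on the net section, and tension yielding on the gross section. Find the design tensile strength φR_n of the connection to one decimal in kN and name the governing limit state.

167.4 kN (net-section rupture governs)

Bolt shear: A_b = π(24)²/4 = 452.39 mm². φR_n = 0.75 × 579 × 452.39 × 2 × 1 = 392.9 kN.
Bearing (8 mm plate, F_u = 450 MPa): end bolts L_c = 46 − 27/2 = 32.5, R_n = min(1.2×32.5×8×450, 2.4×24×8×450) = 140.4 kN/bolt; interior L_c = 80 − 27 = 53, R_n = 207.36 kN/bolt. φR_n = 0.75 × (1×140.4 + 1×207.36) = 260.8 kN.
Tension rupture (net): A_n = (91 − 1×29)×8 = 496 mm² (U = 1.0, A_e = A_n). φR_n = 0.75 × 450 × 496 = 167.4 kN.
Tension yield (gross): A_g = 91×8 = 728 mm². φR_n = 0.90 × 350 × 728 = 229.3 kN.
Governing: min(392.9, 260.8, 167.4, 229.3) = 167.4 kN → net-section rupture.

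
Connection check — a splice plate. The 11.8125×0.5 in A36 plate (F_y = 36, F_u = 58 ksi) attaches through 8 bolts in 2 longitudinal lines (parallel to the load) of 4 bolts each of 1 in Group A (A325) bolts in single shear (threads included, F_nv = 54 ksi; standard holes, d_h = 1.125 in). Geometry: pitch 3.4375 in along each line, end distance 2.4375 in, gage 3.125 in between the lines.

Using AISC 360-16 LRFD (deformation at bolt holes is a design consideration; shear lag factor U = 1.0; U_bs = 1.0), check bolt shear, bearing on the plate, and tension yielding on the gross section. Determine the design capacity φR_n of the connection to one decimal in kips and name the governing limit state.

191.4 kips (gross-section yield governs)

Bolt shear: A_b = π(1)²/4 = 0.7854 in². φR_n = 0.75 × 54 × 0.7854 × 8 × 1 = 254.5 kips.
Bearing (0.5 in plate, F_u = 58 ksi): end bolts L_c = 2.4375 − 1.125/2 = 1.875, R_n = min(1.2×1.875×0.5×58, 2.4×1×0.5×58) = 65.25 kips/bolt; interior L_c = 3.4375 − 1.125 = 2.3125, R_n = 69.6 kips/bolt. φR_n = 0.75 × (2×65.25 + 6×69.6) = 411.1 kips.
Tension yield (gross): A_g = 11.8125×0.5 = 5.9063 in². φR_n = 0.90 × 36 × 5.9063 = 191.4 kips.
Governing: min(254.5, 411.1, 191.4) = 191.4 kips → gross-section yield.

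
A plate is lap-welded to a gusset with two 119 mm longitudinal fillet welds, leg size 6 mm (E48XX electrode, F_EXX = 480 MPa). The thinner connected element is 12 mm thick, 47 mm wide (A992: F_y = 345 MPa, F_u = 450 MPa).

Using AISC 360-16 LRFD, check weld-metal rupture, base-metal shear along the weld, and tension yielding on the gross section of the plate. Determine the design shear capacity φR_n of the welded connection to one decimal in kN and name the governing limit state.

175.1 kN (gross-section yield governs)

Weld metal: throat = 0.707×6 = 4.242 mm, L = 2×119 = 238 mm. φR_n = 0.75 × 0.6 × 480 × 4.242 × 238 = 218.1 kN.
Base metal shear (12 mm plate): yield φR_n = 1.0×0.6×345×12×238 = 591.2 kN; rupture φR_n = 0.75×0.6×450×12×238 = 578.3 kN; take 578.3 kN (rupture).
Tension yield (gross): A_g = 47×12 = 564 mm². φR_n = 0.90 × 345 × 564 = 175.1 kN.
Governing: min(218.1, 578.3, 175.1) = 175.1 kN → gross-section yield.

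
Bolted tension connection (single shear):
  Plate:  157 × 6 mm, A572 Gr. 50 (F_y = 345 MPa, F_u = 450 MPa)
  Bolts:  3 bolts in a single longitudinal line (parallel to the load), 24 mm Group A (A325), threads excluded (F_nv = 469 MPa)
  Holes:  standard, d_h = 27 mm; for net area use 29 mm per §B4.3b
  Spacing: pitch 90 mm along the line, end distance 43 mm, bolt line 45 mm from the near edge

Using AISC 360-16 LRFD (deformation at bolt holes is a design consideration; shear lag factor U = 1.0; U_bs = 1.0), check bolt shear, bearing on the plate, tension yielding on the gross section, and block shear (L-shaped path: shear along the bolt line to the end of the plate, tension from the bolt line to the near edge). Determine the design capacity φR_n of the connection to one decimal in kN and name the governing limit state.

Bolt shear: A_b = π(24)²/4 = 452.39 mm². φR_n = 0.75 × 469 × 452.39 × 3 × 1 = 477.4 kN.
Bearing (6 mm plate, F_u = 450 MPa): end bolts L_c = 43 − 27/2 = 29.5, R_n = min(1.2×29.5×6×450, 2.4×24×6×450) = 95.58 kN/bolt; interior L_c = 90 − 27 = 63, R_n = 155.52 kN/bolt. φR_n = 0.75 × (1×95.58 + 2×155.52) = 305.0 kN.
Tension yield (gross): A_g = 157×6 = 942 mm². φR_n = 0.90 × 345 × 942 = 292.5 kN.
Block shear: shear path 1×[43+2×90] = 1×223 mm, A_gv = 1338, A_nv = 1×(223 − 2.5×29)×6 = 903 mm²; tension to near edge: (45 − 0.5×29)×6 = 183 mm². R_n = min(0.6×450×903, 0.6×345×1338) + 1.0×450×183 = min(243.81, 276.97) + 82.35 = 326.16 kN. φR_n = 0.75 × 326.16 = 244.6 kN.
Governing: min(477.4, 305.0, 292.5, 244.6) = 244.6 kN → block shear.

244.6 kN (block shear governs)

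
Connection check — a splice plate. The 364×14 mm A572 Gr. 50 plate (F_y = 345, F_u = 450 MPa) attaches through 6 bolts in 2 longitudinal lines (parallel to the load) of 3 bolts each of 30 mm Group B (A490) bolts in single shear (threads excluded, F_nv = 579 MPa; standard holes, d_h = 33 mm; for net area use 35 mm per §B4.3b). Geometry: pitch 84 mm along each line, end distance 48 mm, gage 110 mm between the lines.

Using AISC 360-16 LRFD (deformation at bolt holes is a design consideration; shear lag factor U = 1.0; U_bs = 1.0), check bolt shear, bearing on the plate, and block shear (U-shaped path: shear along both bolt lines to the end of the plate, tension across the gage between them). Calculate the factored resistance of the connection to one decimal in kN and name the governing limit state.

Bolt shear: A_b = π(30)²/4 = 706.86 mm². φR_n = 0.75 × 579 × 706.86 × 6 × 1 = 1841.7 kN.
Bearing (14 mm plate, F_u = 450 MPa): end bolts L_c = 48 − 33/2 = 31.5, R_n = min(1.2×31.5×14×450, 2.4×30×14×450) = 238.14 kN/bolt; interior L_c = 84 − 33 = 51, R_n = 385.56 kN/bolt. φR_n = 0.75 × (2×238.14 + 4×385.56) = 1513.9 kN.
Block shear: shear path 2×[48+2×84] = 2×216 mm, A_gv = 6048, A_nv = 2×(216 − 2.5×35)×14 = 3598 mm²; tension across gage: (110 − 1×35)×14 = 1050 mm². R_n = min(0.6×450×3598, 0.6×345×6048) + 1.0×450×1050 = min(971.46, 1251.9) + 472.5 = 1444 kN. φR_n = 0.75 × 1444 = 1083.0 kN.
Governing: min(1841.7, 1513.9, 1083.0) = 1083.0 kN → block shear.

1083.0 kN (block shear governs)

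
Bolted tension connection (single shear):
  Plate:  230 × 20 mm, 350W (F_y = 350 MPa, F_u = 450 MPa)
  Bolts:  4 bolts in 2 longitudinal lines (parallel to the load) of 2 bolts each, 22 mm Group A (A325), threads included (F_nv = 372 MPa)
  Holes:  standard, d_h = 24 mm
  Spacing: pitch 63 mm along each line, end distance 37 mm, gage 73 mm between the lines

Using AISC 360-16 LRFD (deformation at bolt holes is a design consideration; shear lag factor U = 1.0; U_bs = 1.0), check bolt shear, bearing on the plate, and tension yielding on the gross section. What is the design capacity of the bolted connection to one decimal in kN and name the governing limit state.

Bolt shear: A_b = π(22)²/4 = 380.13 mm². φR_n = 0.75 × 372 × 380.13 × 4 × 1 = 424.2 kN.
Bearing (20 mm plate, F_u = 450 MPa): end bolts L_c = 37 − 24/2 = 25, R_n = min(1.2×25×20×450, 2.4×22×20×450) = 270 kN/bolt; interior L_c = 63 − 24 = 39, R_n = 421.2 kN/bolt. φR_n = 0.75 × (2×270 + 2×421.2) = 1036.8 kN.
Tension yield (gross): A_g = 230×20 = 4600 mm². φR_n = 0.90 × 350 × 4600 = 1449.0 kN.
Governing: min(424.2, 1036.8, 1449.0) = 424.2 kN → bolt shear.

424.2 kN (bolt shear governs)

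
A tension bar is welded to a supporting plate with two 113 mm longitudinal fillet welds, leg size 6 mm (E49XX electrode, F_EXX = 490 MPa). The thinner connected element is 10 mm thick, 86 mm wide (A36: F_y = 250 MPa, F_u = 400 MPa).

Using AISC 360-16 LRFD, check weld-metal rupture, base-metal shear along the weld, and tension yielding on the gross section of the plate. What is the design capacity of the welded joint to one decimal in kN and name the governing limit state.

Weld metal: throat = 0.707×6 = 4.242 mm, L = 2×113 = 226 mm. φR_n = 0.75 × 0.6 × 490 × 4.242 × 226 = 211.4 kN.
Base metal shear (10 mm plate): yield φR_n = 1.0×0.6×250×10×226 = 339.0 kN; rupture φR_n = 0.75×0.6×400×10×226 = 406.8 kN; take 339.0 kN (yield).
Tension yield (gross): A_g = 86×10 = 860 mm². φR_n = 0.90 × 250 × 860 = 193.5 kN.
Governing: min(211.4, 339.0, 193.5) = 193.5 kN → gross-section yield.

193.5 kN (gross-section yield governs)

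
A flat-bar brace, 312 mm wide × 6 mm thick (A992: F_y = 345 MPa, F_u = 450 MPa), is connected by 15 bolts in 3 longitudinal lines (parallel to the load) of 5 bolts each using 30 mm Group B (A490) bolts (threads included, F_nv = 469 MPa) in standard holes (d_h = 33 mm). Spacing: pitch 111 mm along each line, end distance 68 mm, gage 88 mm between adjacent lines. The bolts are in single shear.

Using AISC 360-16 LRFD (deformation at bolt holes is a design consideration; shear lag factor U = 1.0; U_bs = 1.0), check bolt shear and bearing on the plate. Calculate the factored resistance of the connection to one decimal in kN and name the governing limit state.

Bolt shear: A_b = π(30)²/4 = 706.86 mm². φR_n = 0.75 × 469 × 706.86 × 15 × 1 = 3729.6 kN.
Bearing (6 mm plate, F_u = 450 MPa): end bolts L_c = 68 − 33/2 = 51.5, R_n = min(1.2×51.5×6×450, 2.4×30×6×450) = 166.86 kN/bolt; interior L_c = 111 − 33 = 78, R_n = 194.4 kN/bolt. φR_n = 0.75 × (3×166.86 + 12×194.4) = 2125.0 kN.
Governing: min(3729.6, 2125.0) = 2125.0 kN → bearing.

2125.0 kN (bearing governs)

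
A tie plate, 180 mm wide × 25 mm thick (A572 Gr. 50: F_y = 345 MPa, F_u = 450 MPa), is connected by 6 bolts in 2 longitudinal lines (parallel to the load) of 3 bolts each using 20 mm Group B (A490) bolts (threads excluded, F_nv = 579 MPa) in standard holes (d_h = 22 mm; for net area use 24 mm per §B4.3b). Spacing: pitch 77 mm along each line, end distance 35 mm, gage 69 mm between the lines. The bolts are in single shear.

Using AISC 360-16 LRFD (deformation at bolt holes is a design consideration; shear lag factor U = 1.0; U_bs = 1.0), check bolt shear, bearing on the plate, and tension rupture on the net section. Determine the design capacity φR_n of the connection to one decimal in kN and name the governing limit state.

818.5 kN (bolt shear governs)

Bolt shear: A_b = π(20)²/4 = 314.16 mm². φR_n = 0.75 × 579 × 314.16 × 6 × 1 = 818.5 kN.
Bearing (25 mm plate, F_u = 450 MPa): end bolts L_c = 35 − 22/2 = 24, R_n = min(1.2×24×25×450, 2.4×20×25×450) = 324 kN/bolt; interior L_c = 77 − 22 = 55, R_n = 540 kN/bolt. φR_n = 0.75 × (2×324 + 4×540) = 2106.0 kN.
Tension rupture (net): A_n = (180 − 2×24)×25 = 3300 mm² (U = 1.0, A_e = A_n). φR_n = 0.75 × 450 × 3300 = 1113.8 kN.
Governing: min(818.5, 2106.0, 1113.8) = 818.5 kN → bolt shear.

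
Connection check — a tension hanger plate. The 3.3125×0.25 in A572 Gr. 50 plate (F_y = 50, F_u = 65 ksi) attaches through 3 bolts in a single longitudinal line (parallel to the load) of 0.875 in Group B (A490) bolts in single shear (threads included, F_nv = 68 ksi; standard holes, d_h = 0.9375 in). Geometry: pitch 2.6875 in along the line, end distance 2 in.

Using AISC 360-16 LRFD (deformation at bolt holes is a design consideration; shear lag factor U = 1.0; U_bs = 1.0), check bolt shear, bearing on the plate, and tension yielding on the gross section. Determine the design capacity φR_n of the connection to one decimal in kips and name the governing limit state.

Bolt shear: A_b = π(0.875)²/4 = 0.60132 in². φR_n = 0.75 × 68 × 0.60132 × 3 × 1 = 92.0 kips.
Bearing (0.25 in plate, F_u = 65 ksi): end bolts L_c = 2 − 0.9375/2 = 1.53125, R_n = min(1.2×1.53125×0.25×65, 2.4×0.875×0.25×65) = 29.859 kips/bolt; interior L_c = 2.6875 − 0.9375 = 1.75, R_n = 34.125 kips/bolt. φR_n = 0.75 × (1×29.859 + 2×34.125) = 73.6 kips.
Tension yield (gross): A_g = 3.3125×0.25 = 0.82813 in². φR_n = 0.90 × 50 × 0.82813 = 37.3 kips.
Governing: min(92.0, 73.6, 37.3) = 37.3 kips → gross-section yield.

37.3 kips (gross-section yield governs)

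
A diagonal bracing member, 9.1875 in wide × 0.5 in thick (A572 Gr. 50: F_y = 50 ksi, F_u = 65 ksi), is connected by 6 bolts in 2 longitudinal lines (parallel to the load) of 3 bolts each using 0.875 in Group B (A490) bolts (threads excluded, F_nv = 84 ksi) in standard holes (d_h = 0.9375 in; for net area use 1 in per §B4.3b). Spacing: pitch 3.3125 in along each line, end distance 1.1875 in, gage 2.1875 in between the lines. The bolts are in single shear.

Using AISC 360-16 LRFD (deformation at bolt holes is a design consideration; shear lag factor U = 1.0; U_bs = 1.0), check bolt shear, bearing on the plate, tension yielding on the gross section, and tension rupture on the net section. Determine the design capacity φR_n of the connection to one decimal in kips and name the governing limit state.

Bolt shear: A_b = π(0.875)²/4 = 0.60132 in². φR_n = 0.75 × 84 × 0.60132 × 6 × 1 = 227.3 kips.
Bearing (0.5 in plate, F_u = 65 ksi): end bolts L_c = 1.1875 − 0.9375/2 = 0.71875, R_n = min(1.2×0.71875×0.5×65, 2.4×0.875×0.5×65) = 28.031 kips/bolt; interior L_c = 3.3125 − 0.9375 = 2.375, R_n = 68.25 kips/bolt. φR_n = 0.75 × (2×28.031 + 4×68.25) = 246.8 kips.
Tension yield (gross): A_g = 9.1875×0.5 = 4.5938 in². φR_n = 0.90 × 50 × 4.5938 = 206.7 kips.
Tension rupture (net): A_n = (9.1875 − 2×1)×0.5 = 3.5938 in² (U = 1.0, A_e = A_n). φR_n = 0.75 × 65 × 3.5938 = 175.2 kips.
Governing: min(227.3, 246.8, 206.7, 175.2) = 175.2 kips → net-section rupture.

175.2 kips (net-section rupture governs)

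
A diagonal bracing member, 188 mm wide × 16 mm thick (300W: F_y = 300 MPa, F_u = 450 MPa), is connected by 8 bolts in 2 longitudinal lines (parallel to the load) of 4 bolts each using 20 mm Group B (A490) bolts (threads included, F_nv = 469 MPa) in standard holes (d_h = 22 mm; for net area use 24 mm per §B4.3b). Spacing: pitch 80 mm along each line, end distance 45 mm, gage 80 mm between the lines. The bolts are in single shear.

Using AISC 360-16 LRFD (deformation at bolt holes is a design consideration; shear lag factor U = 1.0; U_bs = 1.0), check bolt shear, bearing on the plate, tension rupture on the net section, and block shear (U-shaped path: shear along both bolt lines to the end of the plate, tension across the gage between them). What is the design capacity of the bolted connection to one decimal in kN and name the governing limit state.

756.0 kN (net-section rupture governs)

Bolt shear: A_b = π(20)²/4 = 314.16 mm². φR_n = 0.75 × 469 × 314.16 × 8 × 1 = 884.0 kN.
Bearing (16 mm plate, F_u = 450 MPa): end bolts L_c = 45 − 22/2 = 34, R_n = min(1.2×34×16×450, 2.4×20×16×450) = 293.76 kN/bolt; interior L_c = 80 − 22 = 58, R_n = 345.6 kN/bolt. φR_n = 0.75 × (2×293.76 + 6×345.6) = 1995.8 kN.
Tension rupture (net): A_n = (188 − 2×24)×16 = 2240 mm² (U = 1.0, A_e = A_n). φR_n = 0.75 × 450 × 2240 = 756.0 kN.
Block shear: shear path 2×[45+3×80] = 2×285 mm, A_gv = 9120, A_nv = 2×(285 − 3.5×24)×16 = 6432 mm²; tension across gage: (80 − 1×24)×16 = 896 mm². R_n = min(0.6×450×6432, 0.6×300×9120) + 1.0×450×896 = min(1736.6, 1641.6) + 403.2 = 2044.8 kN. φR_n = 0.75 × 2044.8 = 1533.6 kN.
Governing: min(884.0, 1995.8, 756.0, 1533.6) = 756.0 kN → net-section rupture.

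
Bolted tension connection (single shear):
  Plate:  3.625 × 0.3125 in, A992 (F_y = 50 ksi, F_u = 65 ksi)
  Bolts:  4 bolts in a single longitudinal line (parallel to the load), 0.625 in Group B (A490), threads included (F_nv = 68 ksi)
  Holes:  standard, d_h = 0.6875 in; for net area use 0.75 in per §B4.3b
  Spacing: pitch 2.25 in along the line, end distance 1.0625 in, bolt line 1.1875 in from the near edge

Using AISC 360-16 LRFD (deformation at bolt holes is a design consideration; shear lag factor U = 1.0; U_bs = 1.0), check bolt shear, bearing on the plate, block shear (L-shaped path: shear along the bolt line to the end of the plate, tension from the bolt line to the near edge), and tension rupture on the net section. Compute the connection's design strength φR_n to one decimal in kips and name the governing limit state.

43.8 kips (net-section rupture governs)

Bolt shear: A_b = π(0.625)²/4 = 0.3068 in². φR_n = 0.75 × 68 × 0.3068 × 4 × 1 = 62.6 kips.
Bearing (0.3125 in plate, F_u = 65 ksi): end bolts L_c = 1.0625 − 0.6875/2 = 0.71875, R_n = min(1.2×0.71875×0.3125×65, 2.4×0.625×0.3125×65) = 17.52 kips/bolt; interior L_c = 2.25 − 0.6875 = 1.5625, R_n = 30.469 kips/bolt. φR_n = 0.75 × (1×17.52 + 3×30.469) = 81.7 kips.
Block shear: shear path 1×[1.0625+3×2.25] = 1×7.8125 in, A_gv = 2.4414, A_nv = 1×(7.8125 − 3.5×0.75)×0.3125 = 1.6211 in²; tension to near edge: (1.1875 − 0.5×0.75)×0.3125 = 0.25391 in². R_n = min(0.6×65×1.6211, 0.6×50×2.4414) + 1.0×65×0.25391 = min(63.223, 73.242) + 16.504 = 79.727 kips. φR_n = 0.75 × 79.727 = 59.8 kips.
Tension rupture (net): A_n = (3.625 − 1×0.75)×0.3125 = 0.89844 in² (U = 1.0, A_e = A_n). φR_n = 0.75 × 65 × 0.89844 = 43.8 kips.
Governing: min(62.6, 81.7, 59.8, 43.8) = 43.8 kips → net-section rupture.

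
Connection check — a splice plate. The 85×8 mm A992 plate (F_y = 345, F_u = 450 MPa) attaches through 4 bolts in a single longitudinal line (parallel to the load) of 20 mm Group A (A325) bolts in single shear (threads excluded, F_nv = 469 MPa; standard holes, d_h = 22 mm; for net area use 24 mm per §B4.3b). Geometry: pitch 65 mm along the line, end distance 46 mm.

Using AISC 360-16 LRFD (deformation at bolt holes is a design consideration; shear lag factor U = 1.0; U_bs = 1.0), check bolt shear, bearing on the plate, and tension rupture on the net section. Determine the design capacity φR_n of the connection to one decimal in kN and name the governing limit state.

164.7 kN (net-section rupture governs)

Bolt shear: A_b = π(20)²/4 = 314.16 mm². φR_n = 0.75 × 469 × 314.16 × 4 × 1 = 442.0 kN.
Bearing (8 mm plate, F_u = 450 MPa): end bolts L_c = 46 − 22/2 = 35, R_n = min(1.2×35×8×450, 2.4×20×8×450) = 151.2 kN/bolt; interior L_c = 65 − 22 = 43, R_n = 172.8 kN/bolt. φR_n = 0.75 × (1×151.2 + 3×172.8) = 502.2 kN.
Tension rupture (net): A_n = (85 − 1×24)×8 = 488 mm² (U = 1.0, A_e = A_n). φR_n = 0.75 × 450 × 488 = 164.7 kN.
Governing: min(442.0, 502.2, 164.7) = 164.7 kN → net-section rupture.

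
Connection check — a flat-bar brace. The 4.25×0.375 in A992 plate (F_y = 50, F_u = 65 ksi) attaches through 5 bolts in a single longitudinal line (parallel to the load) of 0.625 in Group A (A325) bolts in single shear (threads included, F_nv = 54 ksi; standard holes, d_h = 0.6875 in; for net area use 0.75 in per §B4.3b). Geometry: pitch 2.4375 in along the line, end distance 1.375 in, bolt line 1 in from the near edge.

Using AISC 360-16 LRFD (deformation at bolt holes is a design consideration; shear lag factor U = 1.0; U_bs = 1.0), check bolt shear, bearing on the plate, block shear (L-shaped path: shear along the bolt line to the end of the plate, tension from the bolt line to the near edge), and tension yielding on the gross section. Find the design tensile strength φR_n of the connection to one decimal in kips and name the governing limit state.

Bolt shear: A_b = π(0.625)²/4 = 0.3068 in². φR_n = 0.75 × 54 × 0.3068 × 5 × 1 = 62.1 kips.
Bearing (0.375 in plate, F_u = 65 ksi): end bolts L_c = 1.375 − 0.6875/2 = 1.03125, R_n = min(1.2×1.03125×0.375×65, 2.4×0.625×0.375×65) = 30.164 kips/bolt; interior L_c = 2.4375 − 0.6875 = 1.75, R_n = 36.563 kips/bolt. φR_n = 0.75 × (1×30.164 + 4×36.563) = 132.3 kips.
Block shear: shear path 1×[1.375+4×2.4375] = 1×11.125 in, A_gv = 4.1719, A_nv = 1×(11.125 − 4.5×0.75)×0.375 = 2.9063 in²; tension to near edge: (1 − 0.5×0.75)×0.375 = 0.23438 in². R_n = min(0.6×65×2.9063, 0.6×50×4.1719) + 1.0×65×0.23438 = min(113.35, 125.16) + 15.235 = 128.59 kips. φR_n = 0.75 × 128.59 = 96.4 kips.
Tension yield (gross): A_g = 4.25×0.375 = 1.5938 in². φR_n = 0.90 × 50 × 1.5938 = 71.7 kips.
Governing: min(62.1, 132.3, 96.4, 71.7) = 62.1 kips → bolt shear.

62.1 kips (bolt shear governs)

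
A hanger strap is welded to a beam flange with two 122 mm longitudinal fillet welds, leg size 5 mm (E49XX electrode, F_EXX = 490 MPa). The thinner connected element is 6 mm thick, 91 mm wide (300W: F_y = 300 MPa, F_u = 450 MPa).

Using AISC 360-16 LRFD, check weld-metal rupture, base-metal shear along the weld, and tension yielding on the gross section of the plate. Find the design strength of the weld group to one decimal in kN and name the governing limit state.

147.4 kN (gross-section yield governs)

Weld metal: throat = 0.707×5 = 3.535 mm, L = 2×122 = 244 mm. φR_n = 0.75 × 0.6 × 490 × 3.535 × 244 = 190.2 kN.
Base metal shear (6 mm plate): yield φR_n = 1.0×0.6×300×6×244 = 263.5 kN; rupture φR_n = 0.75×0.6×450×6×244 = 296.5 kN; take 263.5 kN (yield).
Tension yield (gross): A_g = 91×6 = 546 mm². φR_n = 0.90 × 300 × 546 = 147.4 kN.
Governing: min(190.2, 263.5, 147.4) = 147.4 kN → gross-section yield.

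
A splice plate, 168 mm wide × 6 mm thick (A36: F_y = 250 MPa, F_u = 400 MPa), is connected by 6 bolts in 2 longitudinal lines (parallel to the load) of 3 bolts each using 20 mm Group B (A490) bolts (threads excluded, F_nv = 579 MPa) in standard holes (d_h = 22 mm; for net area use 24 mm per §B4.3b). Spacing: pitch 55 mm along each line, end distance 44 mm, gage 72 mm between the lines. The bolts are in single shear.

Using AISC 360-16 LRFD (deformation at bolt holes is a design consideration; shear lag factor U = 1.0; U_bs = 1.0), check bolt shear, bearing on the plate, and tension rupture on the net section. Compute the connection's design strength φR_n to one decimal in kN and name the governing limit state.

216.0 kN (net-section rupture governs)

Bolt shear: A_b = π(20)²/4 = 314.16 mm². φR_n = 0.75 × 579 × 314.16 × 6 × 1 = 818.5 kN.
Bearing (6 mm plate, F_u = 400 MPa): end bolts L_c = 44 − 22/2 = 33, R_n = min(1.2×33×6×400, 2.4×20×6×400) = 95.04 kN/bolt; interior L_c = 55 − 22 = 33, R_n = 95.04 kN/bolt. φR_n = 0.75 × (2×95.04 + 4×95.04) = 427.7 kN.
Tension rupture (net): A_n = (168 − 2×24)×6 = 720 mm² (U = 1.0, A_e = A_n). φR_n = 0.75 × 400 × 720 = 216.0 kN.
Governing: min(818.5, 427.7, 216.0) = 216.0 kN → net-section rupture.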